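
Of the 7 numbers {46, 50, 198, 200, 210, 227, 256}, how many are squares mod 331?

(46/331) = +1 → QR.
(50/331) = -1 → non-residue.
(198/331) = +1 → QR.
(200/331) = -1 → non-residue.
(210/331) = -1 → non-residue.
(227/331) = -1 → non-residue.
(256/331) = +1 → QR.
Total quadratic residues among the 7: 3.

3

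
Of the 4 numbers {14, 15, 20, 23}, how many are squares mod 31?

(14/31) = +1 → QR.
(15/31) = -1 → non-residue.
(20/31) = +1 → QR.
(23/31) = -1 → non-residue.
Total quadratic residues among the 4: 2.

2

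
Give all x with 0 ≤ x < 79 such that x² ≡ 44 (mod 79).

26, 53

Since 79 ≡ 3 (mod 4), a square root of 44 is 44^((79+1)/4) = 44^20 mod 79.
Repeated squaring: 44^2≡40, 44^4≡20, 44^8≡5, 44^16≡25 (mod 79).
44^20 = 44^(16+4) ≡ 26 (mod 79).
Check: 26² = 676 ≡ 44 (mod 79). The two roots are 26 and 53.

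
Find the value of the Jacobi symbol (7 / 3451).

0

Reciprocity: 7 ≡ 3 and 3451 ≡ 3 (mod 4), so (7/3451) = −(3451/7).
Reduce top mod 7: now compute (0/7).
Top reduces to 0: gcd > 1, so the symbol is 0.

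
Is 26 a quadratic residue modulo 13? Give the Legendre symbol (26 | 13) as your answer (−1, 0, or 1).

0

First reduce: 26 ≡ 0 (mod 13).
Top reduces to 0: gcd > 1, so the symbol is 0.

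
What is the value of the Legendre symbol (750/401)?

Euler's criterion: (750/401) ≡ 349^200 (mod 401).
349^2 ≡ 298 (mod 401)
349^4 ≡ 183 (mod 401)
349^8 ≡ 206 (mod 401)
349^16 ≡ 331 (mod 401)
349^32 ≡ 88 (mod 401)
349^64 ≡ 125 (mod 401)
349^128 ≡ 387 (mod 401)
349^200 = 349^(128+64+8) ≡ 400 (mod 401).
Result is 400 ≡ −1, so (750/401) = −1.

-1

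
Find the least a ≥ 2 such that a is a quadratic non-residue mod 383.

(2/383) = +1, so 2 is a residue.
(3/383) = +1, so 3 is a residue.
(4/383) = +1, so 4 is a residue.
(5/383) = −1, so 5 is the smallest positive non-residue mod 383.

5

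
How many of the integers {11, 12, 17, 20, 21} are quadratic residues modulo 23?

(11/23) = -1 → non-residue.
(12/23) = +1 → QR.
(17/23) = -1 → non-residue.
(20/23) = -1 → non-residue.
(21/23) = -1 → non-residue.
Total quadratic residues among the 5: 1.

1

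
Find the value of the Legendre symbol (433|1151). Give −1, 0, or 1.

1

Reciprocity: 433 ≡ 1 and 1151 ≡ 3 (mod 4), so (433/1151) = +(1151/433).
Reduce top mod 433: now compute (285/433).
Reciprocity: 285 ≡ 1 and 433 ≡ 1 (mod 4), so (285/433) = +(433/285).
Reduce top mod 285: now compute (148/285).
Pull out 2^2: since 285 ≡ 5 (mod 8), (2/285) = -1, so (2/285)^2 = +1.
Reciprocity: 37 ≡ 1 and 285 ≡ 1 (mod 4), so (37/285) = +(285/37).
Reduce top mod 37: now compute (26/37).
Pull out 2: since 37 ≡ 5 (mod 8), (2/37) = -1.
Reciprocity: 13 ≡ 1 and 37 ≡ 1 (mod 4), so (13/37) = +(37/13).
Reduce top mod 13: now compute (11/13).
Reciprocity: 11 ≡ 3 and 13 ≡ 1 (mod 4), so (11/13) = +(13/11).
Reduce top mod 11: now compute (2/11).
Pull out 2: since 11 ≡ 3 (mod 8), (2/11) = -1.
Reached (1/11) = 1. Collecting the sign flips along the way, the symbol is +1.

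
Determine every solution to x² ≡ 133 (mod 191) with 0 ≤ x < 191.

Since 191 ≡ 3 (mod 4), a square root of 133 is 133^((191+1)/4) = 133^48 mod 191.
Repeated squaring: 133^2≡117, 133^4≡128, 133^8≡149, 133^16≡45, 133^32≡115 (mod 191).
133^48 = 133^(32+16) ≡ 18 (mod 191).
Check: 18² = 324 ≡ 133 (mod 191). The two roots are 18 and 173.

18, 173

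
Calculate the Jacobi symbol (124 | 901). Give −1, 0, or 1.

1

Pull out 2^2: since 901 ≡ 5 (mod 8), (2/901) = -1, so (2/901)^2 = +1.
Reciprocity: 31 ≡ 3 and 901 ≡ 1 (mod 4), so (31/901) = +(901/31).
Reduce top mod 31: now compute (2/31).
Pull out 2: since 31 ≡ 7 (mod 8), (2/31) = +1.
Reached (1/31) = 1. Collecting the sign flips along the way, the symbol is +1.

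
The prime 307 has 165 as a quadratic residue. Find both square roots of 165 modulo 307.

Since 307 ≡ 3 (mod 4), a square root of 165 is 165^((307+1)/4) = 165^77 mod 307.
Repeated squaring: 165^2≡209, 165^4≡87, 165^8≡201, 165^16≡184, 165^32≡86, 165^64≡28 (mod 307).
165^77 = 165^(64+8+4+1) ≡ 127 (mod 307).
Check: 127² = 16129 ≡ 165 (mod 307). The two roots are 127 and 180.

127, 180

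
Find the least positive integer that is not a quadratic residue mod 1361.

3

(2/1361) = +1, so 2 is a residue.
(3/1361) = −1, so 3 is the smallest positive non-residue mod 1361.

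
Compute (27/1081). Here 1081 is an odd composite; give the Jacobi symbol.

Reciprocity: 27 ≡ 3 and 1081 ≡ 1 (mod 4), so (27/1081) = +(1081/27).
Reduce top mod 27: now compute (1/27).
Reached (1/27) = 1. Collecting the sign flips along the way, the symbol is +1.

1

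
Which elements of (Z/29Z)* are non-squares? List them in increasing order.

Square k = 1,…,14 (k and 29−k give the same square):
1²=1, 2²=4, 3²=9, 4²=16, 5²=25, 6²≡7, 7²≡20, 8²≡6, 9²≡23, 10²≡13, 11²≡5, 12²≡28, 13²≡24, 14²≡22 (mod 29).
The residues are {1, 4, 5, 6, 7, 9, 13, 16, 20, 22, 23, 24, 25, 28}; the non-residues are the remaining 14 nonzero classes.

2,3,8,10,11,12,14,15,17,18,19,21,26,27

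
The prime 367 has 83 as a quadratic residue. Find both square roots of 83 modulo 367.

84, 283

Since 367 ≡ 3 (mod 4), a square root of 83 is 83^((367+1)/4) = 83^92 mod 367.
Repeated squaring: 83^2≡283, 83^4≡83, 83^8≡283, 83^16≡83, 83^32≡283, 83^64≡83 (mod 367).
83^92 = 83^(64+16+8+4) ≡ 283 (mod 367).
Check: 283² = 80089 ≡ 83 (mod 367). The two roots are 84 and 283.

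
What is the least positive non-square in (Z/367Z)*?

3

(2/367) = +1, so 2 is a residue.
(3/367) = −1, so 3 is the smallest positive non-residue mod 367.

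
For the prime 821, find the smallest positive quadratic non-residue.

2

(2/821) = −1, so 2 is the smallest positive non-residue mod 821.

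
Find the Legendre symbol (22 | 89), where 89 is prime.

1

Pull out 2: since 89 ≡ 1 (mod 8), (2/89) = +1.
Reciprocity: 11 ≡ 3 and 89 ≡ 1 (mod 4), so (11/89) = +(89/11).
Reduce top mod 11: now compute (1/11).
Reached (1/11) = 1. Collecting the sign flips along the way, the symbol is +1.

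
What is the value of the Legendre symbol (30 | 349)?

-1

Euler's criterion: (30/349) ≡ 30^174 (mod 349).
30^2 ≡ 202 (mod 349)
30^4 ≡ 320 (mod 349)
30^8 ≡ 143 (mod 349)
30^16 ≡ 207 (mod 349)
30^32 ≡ 271 (mod 349)
30^64 ≡ 151 (mod 349)
30^128 ≡ 116 (mod 349)
30^174 = 30^(128+32+8+4+2) ≡ 348 (mod 349).
Result is 348 ≡ −1, so (30/349) = −1.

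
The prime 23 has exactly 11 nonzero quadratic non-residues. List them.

Square k = 1,…,11 (k and 23−k give the same square):
1²=1, 2²=4, 3²=9, 4²=16, 5²≡2, 6²≡13, 7²≡3, 8²≡18, 9²≡12, 10²≡8, 11²≡6 (mod 23).
The residues are {1, 2, 3, 4, 6, 8, 9, 12, 13, 16, 18}; the non-residues are the remaining 11 nonzero classes.

5 7 10 11 14 15 17 19 20 21 22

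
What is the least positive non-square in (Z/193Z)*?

(2/193) = +1, so 2 is a residue.
(3/193) = +1, so 3 is a residue.
(4/193) = +1, so 4 is a residue.
(5/193) = −1, so 5 is the smallest positive non-residue mod 193.

5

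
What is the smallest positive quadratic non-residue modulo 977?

(2/977) = +1, so 2 is a residue.
(3/977) = −1, so 3 is the smallest positive non-residue mod 977.

3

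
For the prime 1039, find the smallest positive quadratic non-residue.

(2/1039) = +1, so 2 is a residue.
(3/1039) = −1, so 3 is the smallest positive non-residue mod 1039.

3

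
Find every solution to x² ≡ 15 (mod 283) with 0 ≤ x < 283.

Since 283 ≡ 3 (mod 4), a square root of 15 is 15^((283+1)/4) = 15^71 mod 283.
Repeated squaring: 15^2≡225, 15^4≡251, 15^8≡175, 15^16≡61, 15^32≡42, 15^64≡66 (mod 283).
15^71 = 15^(64+4+2+1) ≡ 204 (mod 283).
Check: 204² = 41616 ≡ 15 (mod 283). The two roots are 79 and 204.

79, 204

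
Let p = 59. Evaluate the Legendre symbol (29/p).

Reciprocity: 29 ≡ 1 and 59 ≡ 3 (mod 4), so (29/59) = +(59/29).
Reduce top mod 29: now compute (1/29).
Reached (1/29) = 1. Collecting the sign flips along the way, the symbol is +1.

1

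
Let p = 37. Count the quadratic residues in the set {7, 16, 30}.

3

(7/37) = +1 → QR.
(16/37) = +1 → QR.
(30/37) = +1 → QR.
Total quadratic residues among the 3: 3.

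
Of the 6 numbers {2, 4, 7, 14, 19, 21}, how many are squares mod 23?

(2/23) = +1 → QR.
(4/23) = +1 → QR.
(7/23) = -1 → non-residue.
(14/23) = -1 → non-residue.
(19/23) = -1 → non-residue.
(21/23) = -1 → non-residue.
Total quadratic residues among the 6: 2.

2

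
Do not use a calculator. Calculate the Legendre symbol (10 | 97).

-1

Euler's criterion: (10/97) ≡ 10^48 (mod 97).
10^2 ≡ 3 (mod 97)
10^4 ≡ 9 (mod 97)
10^8 ≡ 81 (mod 97)
10^16 ≡ 62 (mod 97)
10^32 ≡ 61 (mod 97)
10^48 = 10^(32+16) ≡ 96 (mod 97).
Result is 96 ≡ −1, so (10/97) = −1.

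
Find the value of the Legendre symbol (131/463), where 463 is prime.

Reciprocity: 131 ≡ 3 and 463 ≡ 3 (mod 4), so (131/463) = −(463/131).
Reduce top mod 131: now compute (70/131).
Pull out 2: since 131 ≡ 3 (mod 8), (2/131) = -1.
Reciprocity: 35 ≡ 3 and 131 ≡ 3 (mod 4), so (35/131) = −(131/35).
Reduce top mod 35: now compute (26/35).
Pull out 2: since 35 ≡ 3 (mod 8), (2/35) = -1.
Reciprocity: 13 ≡ 1 and 35 ≡ 3 (mod 4), so (13/35) = +(35/13).
Reduce top mod 13: now compute (9/13).
Reciprocity: 9 ≡ 1 and 13 ≡ 1 (mod 4), so (9/13) = +(13/9).
Reduce top mod 9: now compute (4/9).
Pull out 2^2: since 9 ≡ 1 (mod 8), (2/9) = +1, so (2/9)^2 = +1.
Reached (1/9) = 1. Collecting the sign flips along the way, the symbol is +1.

1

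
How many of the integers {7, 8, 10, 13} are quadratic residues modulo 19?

(7/19) = +1 → QR.
(8/19) = -1 → non-residue.
(10/19) = -1 → non-residue.
(13/19) = -1 → non-residue.
Total quadratic residues among the 4: 1.

1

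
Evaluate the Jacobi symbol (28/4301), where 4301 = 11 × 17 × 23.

Pull out 2^2: since 4301 ≡ 5 (mod 8), (2/4301) = -1, so (2/4301)^2 = +1.
Reciprocity: 7 ≡ 3 and 4301 ≡ 1 (mod 4), so (7/4301) = +(4301/7).
Reduce top mod 7: now compute (3/7).
Reciprocity: 3 ≡ 3 and 7 ≡ 3 (mod 4), so (3/7) = −(7/3).
Reduce top mod 3: now compute (1/3).
Reached (1/3) = 1. Collecting the sign flips along the way, the symbol is -1.

-1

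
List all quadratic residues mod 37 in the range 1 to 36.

1,3,4,7,9,10,11,12,16,21,25,26,27,28,30,33,34,36

Square k = 1,…,18 (k and 37−k give the same square):
1²=1, 2²=4, 3²=9, 4²=16, 5²=25, 6²=36, 7²≡12, 8²≡27, 9²≡7, 10²≡26, 11²≡10, 12²≡33, 13²≡21, 14²≡11, 15²≡3, 16²≡34, 17²≡30, 18²≡28 (mod 37).
So the quadratic residues mod 37 are {1, 3, 4, 7, 9, 10, 11, 12, 16, 21, 25, 26, 27, 28, 30, 33, 34, 36}.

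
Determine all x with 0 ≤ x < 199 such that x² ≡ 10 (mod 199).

72, 127

Since 199 ≡ 3 (mod 4), a square root of 10 is 10^((199+1)/4) = 10^50 mod 199.
Repeated squaring: 10^2≡100, 10^4≡50, 10^8≡112, 10^16≡7, 10^32≡49 (mod 199).
10^50 = 10^(32+16+2) ≡ 72 (mod 199).
Check: 72² = 5184 ≡ 10 (mod 199). The two roots are 72 and 127.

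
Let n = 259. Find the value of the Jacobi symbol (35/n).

Reciprocity: 35 ≡ 3 and 259 ≡ 3 (mod 4), so (35/259) = −(259/35).
Reduce top mod 35: now compute (14/35).
Pull out 2: since 35 ≡ 3 (mod 8), (2/35) = -1.
Reciprocity: 7 ≡ 3 and 35 ≡ 3 (mod 4), so (7/35) = −(35/7).
Reduce top mod 7: now compute (0/7).
Top reduces to 0: gcd > 1, so the symbol is 0.

0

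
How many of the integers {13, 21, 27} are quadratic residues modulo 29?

1

(13/29) = +1 → QR.
(21/29) = -1 → non-residue.
(27/29) = -1 → non-residue.
Total quadratic residues among the 3: 1.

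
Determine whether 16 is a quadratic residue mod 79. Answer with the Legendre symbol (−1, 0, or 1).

Pull out 2^4: since 79 ≡ 7 (mod 8), (2/79) = +1, so (2/79)^4 = +1.
Reached (1/79) = 1. Collecting the sign flips along the way, the symbol is +1.

1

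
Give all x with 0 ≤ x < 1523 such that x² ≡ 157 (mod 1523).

Since 1523 ≡ 3 (mod 4), a square root of 157 is 157^((1523+1)/4) = 157^381 mod 1523.
Repeated squaring: 157^2≡281, 157^4≡1288, 157^8≡397, 157^16≡740, 157^32≡843, 157^64≡931, 157^128≡174, 157^256≡1339 (mod 1523).
157^381 = 157^(256+64+32+16+8+4+1) ≡ 884 (mod 1523).
Check: 884² = 781456 ≡ 157 (mod 1523). The two roots are 639 and 884.

639, 884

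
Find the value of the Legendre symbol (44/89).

1

Pull out 2^2: since 89 ≡ 1 (mod 8), (2/89) = +1, so (2/89)^2 = +1.
Reciprocity: 11 ≡ 3 and 89 ≡ 1 (mod 4), so (11/89) = +(89/11).
Reduce top mod 11: now compute (1/11).
Reached (1/11) = 1. Collecting the sign flips along the way, the symbol is +1.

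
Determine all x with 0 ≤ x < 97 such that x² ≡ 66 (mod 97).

39, 58

97 ≡ 1 (mod 4), so we find a root by search.
Trying successive values, 39² = 1521 ≡ 66 (mod 97). The other root is 97 − 39 = 58.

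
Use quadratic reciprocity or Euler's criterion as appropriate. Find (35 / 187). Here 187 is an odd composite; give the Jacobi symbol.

-1

Reciprocity: 35 ≡ 3 and 187 ≡ 3 (mod 4), so (35/187) = −(187/35).
Reduce top mod 35: now compute (12/35).
Pull out 2^2: since 35 ≡ 3 (mod 8), (2/35) = -1, so (2/35)^2 = +1.
Reciprocity: 3 ≡ 3 and 35 ≡ 3 (mod 4), so (3/35) = −(35/3).
Reduce top mod 3: now compute (2/3).
Pull out 2: since 3 ≡ 3 (mod 8), (2/3) = -1.
Reached (1/3) = 1. Collecting the sign flips along the way, the symbol is -1.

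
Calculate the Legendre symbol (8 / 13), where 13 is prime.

Pull out 2^3: since 13 ≡ 5 (mod 8), (2/13) = -1, so (2/13)^3 = -1.
Reached (1/13) = 1. Collecting the sign flips along the way, the symbol is -1.

-1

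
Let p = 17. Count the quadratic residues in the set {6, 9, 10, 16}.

(6/17) = -1 → non-residue.
(9/17) = +1 → QR.
(10/17) = -1 → non-residue.
(16/17) = +1 → QR.
Total quadratic residues among the 4: 2.

2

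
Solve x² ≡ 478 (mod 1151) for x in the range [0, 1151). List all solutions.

157, 994

Since 1151 ≡ 3 (mod 4), a square root of 478 is 478^((1151+1)/4) = 478^288 mod 1151.
Repeated squaring: 478^2≡586, 478^4≡398, 478^8≡717, 478^16≡743, 478^32≡720, 478^64≡450, 478^128≡1075, 478^256≡21 (mod 1151).
478^288 = 478^(256+32) ≡ 157 (mod 1151).
Check: 157² = 24649 ≡ 478 (mod 1151). The two roots are 157 and 994.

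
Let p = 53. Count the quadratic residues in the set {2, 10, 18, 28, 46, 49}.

(2/53) = -1 → non-residue.
(10/53) = +1 → QR.
(18/53) = -1 → non-residue.
(28/53) = +1 → QR.
(46/53) = +1 → QR.
(49/53) = +1 → QR.
Total quadratic residues among the 6: 4.

4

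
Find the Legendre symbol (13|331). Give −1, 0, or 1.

Euler's criterion: (13/331) ≡ 13^165 (mod 331).
13^2 ≡ 169 (mod 331)
13^4 ≡ 95 (mod 331)
13^8 ≡ 88 (mod 331)
13^16 ≡ 131 (mod 331)
13^32 ≡ 280 (mod 331)
13^64 ≡ 284 (mod 331)
13^128 ≡ 223 (mod 331)
13^165 = 13^(128+32+4+1) ≡ 330 (mod 331).
Result is 330 ≡ −1, so (13/331) = −1.

-1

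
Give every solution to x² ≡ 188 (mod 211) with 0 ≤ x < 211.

Since 211 ≡ 3 (mod 4), a square root of 188 is 188^((211+1)/4) = 188^53 mod 211.
Repeated squaring: 188^2≡107, 188^4≡55, 188^8≡71, 188^16≡188, 188^32≡107 (mod 211).
188^53 = 188^(32+16+4+1) ≡ 71 (mod 211).
Check: 71² = 5041 ≡ 188 (mod 211). The two roots are 71 and 140.

71, 140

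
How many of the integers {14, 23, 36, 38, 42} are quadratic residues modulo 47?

3

(14/47) = +1 → QR.
(23/47) = -1 → non-residue.
(36/47) = +1 → QR.
(38/47) = -1 → non-residue.
(42/47) = +1 → QR.
Total quadratic residues among the 5: 3.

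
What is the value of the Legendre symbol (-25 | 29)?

Euler's criterion: (-25/29) ≡ 4^14 (mod 29).
4^2 ≡ 16 (mod 29)
4^4 ≡ 24 (mod 29)
4^8 ≡ 25 (mod 29)
4^14 = 4^(8+4+2) ≡ 1 (mod 29).
Result is 1, so (-25/29) = 1.

1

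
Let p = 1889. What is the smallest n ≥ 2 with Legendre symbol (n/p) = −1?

3

(2/1889) = +1, so 2 is a residue.
(3/1889) = −1, so 3 is the smallest positive non-residue mod 1889.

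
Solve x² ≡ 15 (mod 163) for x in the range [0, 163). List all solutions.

Since 163 ≡ 3 (mod 4), a square root of 15 is 15^((163+1)/4) = 15^41 mod 163.
Repeated squaring: 15^2≡62, 15^4≡95, 15^8≡60, 15^16≡14, 15^32≡33 (mod 163).
15^41 = 15^(32+8+1) ≡ 34 (mod 163).
Check: 34² = 1156 ≡ 15 (mod 163). The two roots are 34 and 129.

34, 129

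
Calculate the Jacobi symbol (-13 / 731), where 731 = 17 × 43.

-1

First reduce: -13 ≡ 718 (mod 731).
Pull out 2: since 731 ≡ 3 (mod 8), (2/731) = -1.
Reciprocity: 359 ≡ 3 and 731 ≡ 3 (mod 4), so (359/731) = −(731/359).
Reduce top mod 359: now compute (13/359).
Reciprocity: 13 ≡ 1 and 359 ≡ 3 (mod 4), so (13/359) = +(359/13).
Reduce top mod 13: now compute (8/13).
Pull out 2^3: since 13 ≡ 5 (mod 8), (2/13) = -1, so (2/13)^3 = -1.
Reached (1/13) = 1. Collecting the sign flips along the way, the symbol is -1.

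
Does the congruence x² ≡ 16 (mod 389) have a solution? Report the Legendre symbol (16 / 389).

Pull out 2^4: since 389 ≡ 5 (mod 8), (2/389) = -1, so (2/389)^4 = +1.
Reached (1/389) = 1. Collecting the sign flips along the way, the symbol is +1.

1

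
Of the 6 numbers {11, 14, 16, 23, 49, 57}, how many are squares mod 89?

4

(11/89) = +1 → QR.
(14/89) = -1 → non-residue.
(16/89) = +1 → QR.
(23/89) = -1 → non-residue.
(49/89) = +1 → QR.
(57/89) = +1 → QR.
Total quadratic residues among the 6: 4.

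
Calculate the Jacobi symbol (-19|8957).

-1

First reduce: -19 ≡ 8938 (mod 8957).
Pull out 2: since 8957 ≡ 5 (mod 8), (2/8957) = -1.
Reciprocity: 4469 ≡ 1 and 8957 ≡ 1 (mod 4), so (4469/8957) = +(8957/4469).
Reduce top mod 4469: now compute (19/4469).
Reciprocity: 19 ≡ 3 and 4469 ≡ 1 (mod 4), so (19/4469) = +(4469/19).
Reduce top mod 19: now compute (4/19).
Pull out 2^2: since 19 ≡ 3 (mod 8), (2/19) = -1, so (2/19)^2 = +1.
Reached (1/19) = 1. Collecting the sign flips along the way, the symbol is -1.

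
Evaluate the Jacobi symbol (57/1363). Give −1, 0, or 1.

Reciprocity: 57 ≡ 1 and 1363 ≡ 3 (mod 4), so (57/1363) = +(1363/57).
Reduce top mod 57: now compute (52/57).
Pull out 2^2: since 57 ≡ 1 (mod 8), (2/57) = +1, so (2/57)^2 = +1.
Reciprocity: 13 ≡ 1 and 57 ≡ 1 (mod 4), so (13/57) = +(57/13).
Reduce top mod 13: now compute (5/13).
Reciprocity: 5 ≡ 1 and 13 ≡ 1 (mod 4), so (5/13) = +(13/5).
Reduce top mod 5: now compute (3/5).
Reciprocity: 3 ≡ 3 and 5 ≡ 1 (mod 4), so (3/5) = +(5/3).
Reduce top mod 3: now compute (2/3).
Pull out 2: since 3 ≡ 3 (mod 8), (2/3) = -1.
Reached (1/3) = 1. Collecting the sign flips along the way, the symbol is -1.

-1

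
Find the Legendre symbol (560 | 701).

1

Pull out 2^4: since 701 ≡ 5 (mod 8), (2/701) = -1, so (2/701)^4 = +1.
Reciprocity: 35 ≡ 3 and 701 ≡ 1 (mod 4), so (35/701) = +(701/35).
Reduce top mod 35: now compute (1/35).
Reached (1/35) = 1. Collecting the sign flips along the way, the symbol is +1.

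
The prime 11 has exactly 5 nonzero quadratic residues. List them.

Square k = 1,…,5 (k and 11−k give the same square):
1²=1, 2²=4, 3²=9, 4²≡5, 5²≡3 (mod 11).
So the quadratic residues mod 11 are {1, 3, 4, 5, 9}.

1, 3, 4, 5, 9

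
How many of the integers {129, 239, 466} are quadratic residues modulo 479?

(129/479) = -1 → non-residue.
(239/479) = -1 → non-residue.
(466/479) = +1 → QR.
Total quadratic residues among the 3: 1.

1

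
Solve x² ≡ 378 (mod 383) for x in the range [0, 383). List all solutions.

83, 300

Since 383 ≡ 3 (mod 4), a square root of 378 is 378^((383+1)/4) = 378^96 mod 383.
Repeated squaring: 378^2≡25, 378^4≡242, 378^8≡348, 378^16≡76, 378^32≡31, 378^64≡195 (mod 383).
378^96 = 378^(64+32) ≡ 300 (mod 383).
Check: 300² = 90000 ≡ 378 (mod 383). The two roots are 83 and 300.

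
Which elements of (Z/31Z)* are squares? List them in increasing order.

1, 2, 4, 5, 7, 8, 9, 10, 14, 16, 18, 19, 20, 25, 28

Square k = 1,…,15 (k and 31−k give the same square):
1²=1, 2²=4, 3²=9, 4²=16, 5²=25, 6²≡5, 7²≡18, 8²≡2, 9²≡19, 10²≡7, 11²≡28, 12²≡20, 13²≡14, 14²≡10, 15²≡8 (mod 31).
So the quadratic residues mod 31 are {1, 2, 4, 5, 7, 8, 9, 10, 14, 16, 18, 19, 20, 25, 28}.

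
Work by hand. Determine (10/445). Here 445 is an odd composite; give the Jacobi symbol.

Pull out 2: since 445 ≡ 5 (mod 8), (2/445) = -1.
Reciprocity: 5 ≡ 1 and 445 ≡ 1 (mod 4), so (5/445) = +(445/5).
Reduce top mod 5: now compute (0/5).
Top reduces to 0: gcd > 1, so the symbol is 0.

0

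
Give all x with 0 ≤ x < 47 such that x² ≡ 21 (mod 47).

16, 31

Since 47 ≡ 3 (mod 4), a square root of 21 is 21^((47+1)/4) = 21^12 mod 47.
Repeated squaring: 21^2≡18, 21^4≡42, 21^8≡25 (mod 47).
21^12 = 21^(8+4) ≡ 16 (mod 47).
Check: 16² = 256 ≡ 21 (mod 47). The two roots are 16 and 31.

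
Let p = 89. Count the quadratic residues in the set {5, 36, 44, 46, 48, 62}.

(5/89) = +1 → QR.
(36/89) = +1 → QR.
(44/89) = +1 → QR.
(46/89) = -1 → non-residue.
(48/89) = -1 → non-residue.
(62/89) = -1 → non-residue.
Total quadratic residues among the 6: 3.

3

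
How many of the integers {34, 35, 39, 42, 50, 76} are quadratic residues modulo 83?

0

(34/83) = -1 → non-residue.
(35/83) = -1 → non-residue.
(39/83) = -1 → non-residue.
(42/83) = -1 → non-residue.
(50/83) = -1 → non-residue.
(76/83) = -1 → non-residue.
Total quadratic residues among the 6: 0.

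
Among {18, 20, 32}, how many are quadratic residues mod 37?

0

(18/37) = -1 → non-residue.
(20/37) = -1 → non-residue.
(32/37) = -1 → non-residue.
Total quadratic residues among the 3: 0.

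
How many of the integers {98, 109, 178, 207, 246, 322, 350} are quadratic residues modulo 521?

3

(98/521) = +1 → QR.
(109/521) = -1 → non-residue.
(178/521) = -1 → non-residue.
(207/521) = -1 → non-residue.
(246/521) = +1 → QR.
(322/521) = +1 → QR.
(350/521) = -1 → non-residue.
Total quadratic residues among the 7: 3.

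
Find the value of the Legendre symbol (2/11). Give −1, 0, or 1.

-1

Euler's criterion: (2/11) ≡ 2^5 (mod 11).
2^2 ≡ 4 (mod 11)
2^4 ≡ 5 (mod 11)
2^5 = 2^(4+1) ≡ 10 (mod 11).
Result is 10 ≡ −1, so (2/11) = −1.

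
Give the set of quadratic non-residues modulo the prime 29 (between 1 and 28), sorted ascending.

2 3 8 10 11 12 14 15 17 18 19 21 26 27

Square k = 1,…,14 (k and 29−k give the same square):
1²=1, 2²=4, 3²=9, 4²=16, 5²=25, 6²≡7, 7²≡20, 8²≡6, 9²≡23, 10²≡13, 11²≡5, 12²≡28, 13²≡24, 14²≡22 (mod 29).
The residues are {1, 4, 5, 6, 7, 9, 13, 16, 20, 22, 23, 24, 25, 28}; the non-residues are the remaining 14 nonzero classes.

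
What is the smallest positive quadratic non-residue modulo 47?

(2/47) = +1, so 2 is a residue.
(3/47) = +1, so 3 is a residue.
(4/47) = +1, so 4 is a residue.
(5/47) = −1, so 5 is the smallest positive non-residue mod 47.

5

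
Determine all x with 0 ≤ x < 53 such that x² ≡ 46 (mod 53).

53 ≡ 1 (mod 4), so we find a root by search.
Trying successive values, 24² = 576 ≡ 46 (mod 53). The other root is 53 − 24 = 29.

24, 29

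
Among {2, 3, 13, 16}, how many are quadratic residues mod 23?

(2/23) = +1 → QR.
(3/23) = +1 → QR.
(13/23) = +1 → QR.
(16/23) = +1 → QR.
Total quadratic residues among the 4: 4.

4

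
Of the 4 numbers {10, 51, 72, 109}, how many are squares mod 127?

(10/127) = -1 → non-residue.
(51/127) = -1 → non-residue.
(72/127) = +1 → QR.
(109/127) = -1 → non-residue.
Total quadratic residues among the 4: 1.

1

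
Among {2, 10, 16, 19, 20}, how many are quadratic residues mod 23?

2

(2/23) = +1 → QR.
(10/23) = -1 → non-residue.
(16/23) = +1 → QR.
(19/23) = -1 → non-residue.
(20/23) = -1 → non-residue.
Total quadratic residues among the 5: 2.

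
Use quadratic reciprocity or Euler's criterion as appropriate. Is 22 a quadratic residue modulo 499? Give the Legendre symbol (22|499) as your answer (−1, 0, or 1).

Euler's criterion: (22/499) ≡ 22^249 (mod 499).
22^2 ≡ 484 (mod 499)
22^4 ≡ 225 (mod 499)
22^8 ≡ 226 (mod 499)
22^16 ≡ 178 (mod 499)
22^32 ≡ 247 (mod 499)
22^64 ≡ 131 (mod 499)
22^128 ≡ 195 (mod 499)
22^249 = 22^(128+64+32+16+8+1) ≡ 1 (mod 499).
Result is 1, so (22/499) = 1.

1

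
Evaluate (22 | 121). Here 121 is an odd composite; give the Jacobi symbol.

Pull out 2: since 121 ≡ 1 (mod 8), (2/121) = +1.
Reciprocity: 11 ≡ 3 and 121 ≡ 1 (mod 4), so (11/121) = +(121/11).
Reduce top mod 11: now compute (0/11).
Top reduces to 0: gcd > 1, so the symbol is 0.

0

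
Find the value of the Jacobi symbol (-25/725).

First reduce: -25 ≡ 700 (mod 725).
Pull out 2^2: since 725 ≡ 5 (mod 8), (2/725) = -1, so (2/725)^2 = +1.
Reciprocity: 175 ≡ 3 and 725 ≡ 1 (mod 4), so (175/725) = +(725/175).
Reduce top mod 175: now compute (25/175).
Reciprocity: 25 ≡ 1 and 175 ≡ 3 (mod 4), so (25/175) = +(175/25).
Reduce top mod 25: now compute (0/25).
Top reduces to 0: gcd > 1, so the symbol is 0.

0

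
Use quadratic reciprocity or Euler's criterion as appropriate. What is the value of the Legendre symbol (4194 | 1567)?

1

First reduce: 4194 ≡ 1060 (mod 1567).
Pull out 2^2: since 1567 ≡ 7 (mod 8), (2/1567) = +1, so (2/1567)^2 = +1.
Reciprocity: 265 ≡ 1 and 1567 ≡ 3 (mod 4), so (265/1567) = +(1567/265).
Reduce top mod 265: now compute (242/265).
Pull out 2: since 265 ≡ 1 (mod 8), (2/265) = +1.
Reciprocity: 121 ≡ 1 and 265 ≡ 1 (mod 4), so (121/265) = +(265/121).
Reduce top mod 121: now compute (23/121).
Reciprocity: 23 ≡ 3 and 121 ≡ 1 (mod 4), so (23/121) = +(121/23).
Reduce top mod 23: now compute (6/23).
Pull out 2: since 23 ≡ 7 (mod 8), (2/23) = +1.
Reciprocity: 3 ≡ 3 and 23 ≡ 3 (mod 4), so (3/23) = −(23/3).
Reduce top mod 3: now compute (2/3).
Pull out 2: since 3 ≡ 3 (mod 8), (2/3) = -1.
Reached (1/3) = 1. Collecting the sign flips along the way, the symbol is +1.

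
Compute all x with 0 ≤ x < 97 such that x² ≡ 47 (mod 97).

97 ≡ 1 (mod 4), so we find a root by search.
Trying successive values, 12² = 144 ≡ 47 (mod 97). The other root is 97 − 12 = 85.

12, 85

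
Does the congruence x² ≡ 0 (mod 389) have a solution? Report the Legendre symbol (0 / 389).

Top reduces to 0: gcd > 1, so the symbol is 0.

0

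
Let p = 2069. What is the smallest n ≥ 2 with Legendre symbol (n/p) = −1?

2

(2/2069) = −1, so 2 is the smallest positive non-residue mod 2069.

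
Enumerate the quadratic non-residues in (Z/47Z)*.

Square k = 1,…,23 (k and 47−k give the same square):
1²=1, 2²=4, 3²=9, 4²=16, 5²=25, 6²=36, 7²≡2, 8²≡17, 9²≡34, 10²≡6, 11²≡27, 12²≡3, 13²≡28, 14²≡8, 15²≡37, 16²≡21, 17²≡7, 18²≡42, 19²≡32, 20²≡24, 21²≡18, 22²≡14, 23²≡12 (mod 47).
The residues are {1, 2, 3, 4, 6, 7, 8, 9, 12, 14, 16, 17, 18, 21, 24, 25, 27, 28, 32, 34, 36, 37, 42}; the non-residues are the remaining 23 nonzero classes.

5,10,11,13,15,19,20,22,23,26,29,30,31,33,35,38,39,40,41,43,44,45,46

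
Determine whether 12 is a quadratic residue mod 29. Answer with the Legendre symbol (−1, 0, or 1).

Pull out 2^2: since 29 ≡ 5 (mod 8), (2/29) = -1, so (2/29)^2 = +1.
Reciprocity: 3 ≡ 3 and 29 ≡ 1 (mod 4), so (3/29) = +(29/3).
Reduce top mod 3: now compute (2/3).
Pull out 2: since 3 ≡ 3 (mod 8), (2/3) = -1.
Reached (1/3) = 1. Collecting the sign flips along the way, the symbol is -1.

-1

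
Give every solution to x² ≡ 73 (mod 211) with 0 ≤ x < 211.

Since 211 ≡ 3 (mod 4), a square root of 73 is 73^((211+1)/4) = 73^53 mod 211.
Repeated squaring: 73^2≡54, 73^4≡173, 73^8≡178, 73^16≡34, 73^32≡101 (mod 211).
73^53 = 73^(32+16+4+1) ≡ 101 (mod 211).
Check: 101² = 10201 ≡ 73 (mod 211). The two roots are 101 and 110.

101, 110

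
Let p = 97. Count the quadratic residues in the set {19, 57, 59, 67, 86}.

(19/97) = -1 → non-residue.
(57/97) = -1 → non-residue.
(59/97) = -1 → non-residue.
(67/97) = -1 → non-residue.
(86/97) = +1 → QR.
Total quadratic residues among the 5: 1.

1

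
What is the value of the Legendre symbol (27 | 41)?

Reciprocity: 27 ≡ 3 and 41 ≡ 1 (mod 4), so (27/41) = +(41/27).
Reduce top mod 27: now compute (14/27).
Pull out 2: since 27 ≡ 3 (mod 8), (2/27) = -1.
Reciprocity: 7 ≡ 3 and 27 ≡ 3 (mod 4), so (7/27) = −(27/7).
Reduce top mod 7: now compute (6/7).
Pull out 2: since 7 ≡ 7 (mod 8), (2/7) = +1.
Reciprocity: 3 ≡ 3 and 7 ≡ 3 (mod 4), so (3/7) = −(7/3).
Reduce top mod 3: now compute (1/3).
Reached (1/3) = 1. Collecting the sign flips along the way, the symbol is -1.

-1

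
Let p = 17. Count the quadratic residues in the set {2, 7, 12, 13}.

2

(2/17) = +1 → QR.
(7/17) = -1 → non-residue.
(12/17) = -1 → non-residue.
(13/17) = +1 → QR.
Total quadratic residues among the 4: 2.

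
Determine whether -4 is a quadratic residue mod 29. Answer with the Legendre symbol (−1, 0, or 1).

First reduce: -4 ≡ 25 (mod 29).
Reciprocity: 25 ≡ 1 and 29 ≡ 1 (mod 4), so (25/29) = +(29/25).
Reduce top mod 25: now compute (4/25).
Pull out 2^2: since 25 ≡ 1 (mod 8), (2/25) = +1, so (2/25)^2 = +1.
Reached (1/25) = 1. Collecting the sign flips along the way, the symbol is +1.

1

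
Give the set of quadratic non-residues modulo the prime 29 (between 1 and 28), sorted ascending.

2, 3, 8, 10, 11, 12, 14, 15, 17, 18, 19, 21, 26, 27

Square k = 1,…,14 (k and 29−k give the same square):
1²=1, 2²=4, 3²=9, 4²=16, 5²=25, 6²≡7, 7²≡20, 8²≡6, 9²≡23, 10²≡13, 11²≡5, 12²≡28, 13²≡24, 14²≡22 (mod 29).
The residues are {1, 4, 5, 6, 7, 9, 13, 16, 20, 22, 23, 24, 25, 28}; the non-residues are the remaining 14 nonzero classes.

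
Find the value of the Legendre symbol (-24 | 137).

-1

First reduce: -24 ≡ 113 (mod 137).
Reciprocity: 113 ≡ 1 and 137 ≡ 1 (mod 4), so (113/137) = +(137/113).
Reduce top mod 113: now compute (24/113).
Pull out 2^3: since 113 ≡ 1 (mod 8), (2/113) = +1, so (2/113)^3 = +1.
Reciprocity: 3 ≡ 3 and 113 ≡ 1 (mod 4), so (3/113) = +(113/3).
Reduce top mod 3: now compute (2/3).
Pull out 2: since 3 ≡ 3 (mod 8), (2/3) = -1.
Reached (1/3) = 1. Collecting the sign flips along the way, the symbol is -1.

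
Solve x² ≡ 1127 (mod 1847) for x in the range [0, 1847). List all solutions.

Since 1847 ≡ 3 (mod 4), a square root of 1127 is 1127^((1847+1)/4) = 1127^462 mod 1847.
Repeated squaring: 1127^2≡1240, 1127^4≡896, 1127^8≡1218, 1127^16≡383, 1127^32≡776, 1127^64≡54, 1127^128≡1069, 1127^256≡1315 (mod 1847).
1127^462 = 1127^(256+128+64+8+4+2) ≡ 824 (mod 1847).
Check: 824² = 678976 ≡ 1127 (mod 1847). The two roots are 824 and 1023.

824, 1023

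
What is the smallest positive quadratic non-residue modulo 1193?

3

(2/1193) = +1, so 2 is a residue.
(3/1193) = −1, so 3 is the smallest positive non-residue mod 1193.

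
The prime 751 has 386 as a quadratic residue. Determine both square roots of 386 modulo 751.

272, 479

Since 751 ≡ 3 (mod 4), a square root of 386 is 386^((751+1)/4) = 386^188 mod 751.
Repeated squaring: 386^2≡298, 386^4≡186, 386^8≡50, 386^16≡247, 386^32≡178, 386^64≡142, 386^128≡638 (mod 751).
386^188 = 386^(128+32+16+8+4) ≡ 479 (mod 751).
Check: 479² = 229441 ≡ 386 (mod 751). The two roots are 272 and 479.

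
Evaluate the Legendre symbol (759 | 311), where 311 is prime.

First reduce: 759 ≡ 137 (mod 311).
Reciprocity: 137 ≡ 1 and 311 ≡ 3 (mod 4), so (137/311) = +(311/137).
Reduce top mod 137: now compute (37/137).
Reciprocity: 37 ≡ 1 and 137 ≡ 1 (mod 4), so (37/137) = +(137/37).
Reduce top mod 37: now compute (26/37).
Pull out 2: since 37 ≡ 5 (mod 8), (2/37) = -1.
Reciprocity: 13 ≡ 1 and 37 ≡ 1 (mod 4), so (13/37) = +(37/13).
Reduce top mod 13: now compute (11/13).
Reciprocity: 11 ≡ 3 and 13 ≡ 1 (mod 4), so (11/13) = +(13/11).
Reduce top mod 11: now compute (2/11).
Pull out 2: since 11 ≡ 3 (mod 8), (2/11) = -1.
Reached (1/11) = 1. Collecting the sign flips along the way, the symbol is +1.

1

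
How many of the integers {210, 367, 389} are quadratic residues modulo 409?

(210/409) = -1 → non-residue.
(367/409) = -1 → non-residue.
(389/409) = +1 → QR.
Total quadratic residues among the 3: 1.

1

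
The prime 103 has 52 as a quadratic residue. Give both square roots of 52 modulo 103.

19, 84

Since 103 ≡ 3 (mod 4), a square root of 52 is 52^((103+1)/4) = 52^26 mod 103.
Repeated squaring: 52^2≡26, 52^4≡58, 52^8≡68, 52^16≡92 (mod 103).
52^26 = 52^(16+8+2) ≡ 19 (mod 103).
Check: 19² = 361 ≡ 52 (mod 103). The two roots are 19 and 84.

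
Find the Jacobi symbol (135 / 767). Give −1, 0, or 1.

-1

Reciprocity: 135 ≡ 3 and 767 ≡ 3 (mod 4), so (135/767) = −(767/135).
Reduce top mod 135: now compute (92/135).
Pull out 2^2: since 135 ≡ 7 (mod 8), (2/135) = +1, so (2/135)^2 = +1.
Reciprocity: 23 ≡ 3 and 135 ≡ 3 (mod 4), so (23/135) = −(135/23).
Reduce top mod 23: now compute (20/23).
Pull out 2^2: since 23 ≡ 7 (mod 8), (2/23) = +1, so (2/23)^2 = +1.
Reciprocity: 5 ≡ 1 and 23 ≡ 3 (mod 4), so (5/23) = +(23/5).
Reduce top mod 5: now compute (3/5).
Reciprocity: 3 ≡ 3 and 5 ≡ 1 (mod 4), so (3/5) = +(5/3).
Reduce top mod 3: now compute (2/3).
Pull out 2: since 3 ≡ 3 (mod 8), (2/3) = -1.
Reached (1/3) = 1. Collecting the sign flips along the way, the symbol is -1.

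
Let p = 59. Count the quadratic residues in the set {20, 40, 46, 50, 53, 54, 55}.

3

(20/59) = +1 → QR.
(40/59) = -1 → non-residue.
(46/59) = +1 → QR.
(50/59) = -1 → non-residue.
(53/59) = +1 → QR.
(54/59) = -1 → non-residue.
(55/59) = -1 → non-residue.
Total quadratic residues among the 7: 3.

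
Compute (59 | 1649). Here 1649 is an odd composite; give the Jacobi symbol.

Reciprocity: 59 ≡ 3 and 1649 ≡ 1 (mod 4), so (59/1649) = +(1649/59).
Reduce top mod 59: now compute (56/59).
Pull out 2^3: since 59 ≡ 3 (mod 8), (2/59) = -1, so (2/59)^3 = -1.
Reciprocity: 7 ≡ 3 and 59 ≡ 3 (mod 4), so (7/59) = −(59/7).
Reduce top mod 7: now compute (3/7).
Reciprocity: 3 ≡ 3 and 7 ≡ 3 (mod 4), so (3/7) = −(7/3).
Reduce top mod 3: now compute (1/3).
Reached (1/3) = 1. Collecting the sign flips along the way, the symbol is -1.

-1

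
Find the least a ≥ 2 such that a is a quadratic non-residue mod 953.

(2/953) = +1, so 2 is a residue.
(3/953) = −1, so 3 is the smallest positive non-residue mod 953.

3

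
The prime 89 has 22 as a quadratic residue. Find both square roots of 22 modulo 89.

89 ≡ 1 (mod 4), so we find a root by search.
Trying successive values, 17² = 289 ≡ 22 (mod 89). The other root is 89 − 17 = 72.

17, 72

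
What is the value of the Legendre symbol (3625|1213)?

-1

First reduce: 3625 ≡ 1199 (mod 1213).
Reciprocity: 1199 ≡ 3 and 1213 ≡ 1 (mod 4), so (1199/1213) = +(1213/1199).
Reduce top mod 1199: now compute (14/1199).
Pull out 2: since 1199 ≡ 7 (mod 8), (2/1199) = +1.
Reciprocity: 7 ≡ 3 and 1199 ≡ 3 (mod 4), so (7/1199) = −(1199/7).
Reduce top mod 7: now compute (2/7).
Pull out 2: since 7 ≡ 7 (mod 8), (2/7) = +1.
Reached (1/7) = 1. Collecting the sign flips along the way, the symbol is -1.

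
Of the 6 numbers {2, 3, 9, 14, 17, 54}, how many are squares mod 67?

(2/67) = -1 → non-residue.
(3/67) = -1 → non-residue.
(9/67) = +1 → QR.
(14/67) = +1 → QR.
(17/67) = +1 → QR.
(54/67) = +1 → QR.
Total quadratic residues among the 6: 4.

4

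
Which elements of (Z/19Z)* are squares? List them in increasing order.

1, 4, 5, 6, 7, 9, 11, 16, 17

Square k = 1,…,9 (k and 19−k give the same square):
1²=1, 2²=4, 3²=9, 4²=16, 5²≡6, 6²≡17, 7²≡11, 8²≡7, 9²≡5 (mod 19).
So the quadratic residues mod 19 are {1, 4, 5, 6, 7, 9, 11, 16, 17}.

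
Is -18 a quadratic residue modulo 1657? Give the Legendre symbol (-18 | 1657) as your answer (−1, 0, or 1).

1

First reduce: -18 ≡ 1639 (mod 1657).
Reciprocity: 1639 ≡ 3 and 1657 ≡ 1 (mod 4), so (1639/1657) = +(1657/1639).
Reduce top mod 1639: now compute (18/1639).
Pull out 2: since 1639 ≡ 7 (mod 8), (2/1639) = +1.
Reciprocity: 9 ≡ 1 and 1639 ≡ 3 (mod 4), so (9/1639) = +(1639/9).
Reduce top mod 9: now compute (1/9).
Reached (1/9) = 1. Collecting the sign flips along the way, the symbol is +1.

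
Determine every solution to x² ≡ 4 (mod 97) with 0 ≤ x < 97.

97 ≡ 1 (mod 4), so we find a root by search.
Trying successive values, 2² = 4 ≡ 4 (mod 97). The other root is 97 − 2 = 95.

2, 95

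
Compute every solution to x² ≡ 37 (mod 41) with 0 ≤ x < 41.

41 ≡ 1 (mod 4), so we find a root by search.
Trying successive values, 18² = 324 ≡ 37 (mod 41). The other root is 41 − 18 = 23.

18, 23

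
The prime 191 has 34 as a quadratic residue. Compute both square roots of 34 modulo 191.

Since 191 ≡ 3 (mod 4), a square root of 34 is 34^((191+1)/4) = 34^48 mod 191.
Repeated squaring: 34^2≡10, 34^4≡100, 34^8≡68, 34^16≡40, 34^32≡72 (mod 191).
34^48 = 34^(32+16) ≡ 15 (mod 191).
Check: 15² = 225 ≡ 34 (mod 191). The two roots are 15 and 176.

15, 176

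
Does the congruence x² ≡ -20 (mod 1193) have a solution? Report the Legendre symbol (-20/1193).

Euler's criterion: (-20/1193) ≡ 1173^596 (mod 1193).
1173^2 ≡ 400 (mod 1193)
1173^4 ≡ 138 (mod 1193)
1173^8 ≡ 1149 (mod 1193)
1173^16 ≡ 743 (mod 1193)
1173^32 ≡ 883 (mod 1193)
1173^64 ≡ 660 (mod 1193)
1173^128 ≡ 155 (mod 1193)
1173^256 ≡ 165 (mod 1193)
1173^512 ≡ 979 (mod 1193)
1173^596 = 1173^(512+64+16+4) ≡ 1192 (mod 1193).
Result is 1192 ≡ −1, so (-20/1193) = −1.

-1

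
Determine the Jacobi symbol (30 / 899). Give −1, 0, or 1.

-1

Pull out 2: since 899 ≡ 3 (mod 8), (2/899) = -1.
Reciprocity: 15 ≡ 3 and 899 ≡ 3 (mod 4), so (15/899) = −(899/15).
Reduce top mod 15: now compute (14/15).
Pull out 2: since 15 ≡ 7 (mod 8), (2/15) = +1.
Reciprocity: 7 ≡ 3 and 15 ≡ 3 (mod 4), so (7/15) = −(15/7).
Reduce top mod 7: now compute (1/7).
Reached (1/7) = 1. Collecting the sign flips along the way, the symbol is -1.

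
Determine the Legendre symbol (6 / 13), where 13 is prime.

-1

Pull out 2: since 13 ≡ 5 (mod 8), (2/13) = -1.
Reciprocity: 3 ≡ 3 and 13 ≡ 1 (mod 4), so (3/13) = +(13/3).
Reduce top mod 3: now compute (1/3).
Reached (1/3) = 1. Collecting the sign flips along the way, the symbol is -1.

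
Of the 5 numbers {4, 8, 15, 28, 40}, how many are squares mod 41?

3

(4/41) = +1 → QR.
(8/41) = +1 → QR.
(15/41) = -1 → non-residue.
(28/41) = -1 → non-residue.
(40/41) = +1 → QR.
Total quadratic residues among the 5: 3.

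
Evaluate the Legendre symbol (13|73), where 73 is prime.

-1

Euler's criterion: (13/73) ≡ 13^36 (mod 73).
13^2 ≡ 23 (mod 73)
13^4 ≡ 18 (mod 73)
13^8 ≡ 32 (mod 73)
13^16 ≡ 2 (mod 73)
13^32 ≡ 4 (mod 73)
13^36 = 13^(32+4) ≡ 72 (mod 73).
Result is 72 ≡ −1, so (13/73) = −1.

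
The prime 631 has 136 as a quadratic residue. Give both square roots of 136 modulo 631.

72, 559

Since 631 ≡ 3 (mod 4), a square root of 136 is 136^((631+1)/4) = 136^158 mod 631.
Repeated squaring: 136^2≡197, 136^4≡318, 136^8≡164, 136^16≡394, 136^32≡10, 136^64≡100, 136^128≡535 (mod 631).
136^158 = 136^(128+16+8+4+2) ≡ 72 (mod 631).
Check: 72² = 5184 ≡ 136 (mod 631). The two roots are 72 and 559.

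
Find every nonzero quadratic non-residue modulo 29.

Square k = 1,…,14 (k and 29−k give the same square):
1²=1, 2²=4, 3²=9, 4²=16, 5²=25, 6²≡7, 7²≡20, 8²≡6, 9²≡23, 10²≡13, 11²≡5, 12²≡28, 13²≡24, 14²≡22 (mod 29).
The residues are {1, 4, 5, 6, 7, 9, 13, 16, 20, 22, 23, 24, 25, 28}; the non-residues are the remaining 14 nonzero classes.

2 3 8 10 11 12 14 15 17 18 19 21 26 27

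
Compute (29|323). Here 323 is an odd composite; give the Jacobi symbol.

Reciprocity: 29 ≡ 1 and 323 ≡ 3 (mod 4), so (29/323) = +(323/29).
Reduce top mod 29: now compute (4/29).
Pull out 2^2: since 29 ≡ 5 (mod 8), (2/29) = -1, so (2/29)^2 = +1.
Reached (1/29) = 1. Collecting the sign flips along the way, the symbol is +1.

1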